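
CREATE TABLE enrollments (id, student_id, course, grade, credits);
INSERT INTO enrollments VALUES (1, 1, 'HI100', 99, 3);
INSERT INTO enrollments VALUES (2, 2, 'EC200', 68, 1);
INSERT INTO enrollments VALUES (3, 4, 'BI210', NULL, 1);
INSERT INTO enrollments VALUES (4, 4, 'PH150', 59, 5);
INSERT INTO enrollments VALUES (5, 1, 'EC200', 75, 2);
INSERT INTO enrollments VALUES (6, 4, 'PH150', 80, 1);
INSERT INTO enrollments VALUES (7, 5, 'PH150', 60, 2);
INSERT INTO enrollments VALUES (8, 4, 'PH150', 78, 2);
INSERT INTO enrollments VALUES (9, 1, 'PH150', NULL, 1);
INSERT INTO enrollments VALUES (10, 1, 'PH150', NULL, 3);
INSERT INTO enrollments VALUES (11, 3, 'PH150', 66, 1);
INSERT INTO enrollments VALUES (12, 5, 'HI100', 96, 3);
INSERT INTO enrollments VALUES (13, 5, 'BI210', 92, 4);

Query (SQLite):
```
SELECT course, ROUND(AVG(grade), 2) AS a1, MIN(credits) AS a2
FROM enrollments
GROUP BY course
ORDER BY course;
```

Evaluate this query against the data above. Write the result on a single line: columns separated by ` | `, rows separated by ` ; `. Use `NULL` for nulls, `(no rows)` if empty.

Group enrollments by course.
Per group compute: ROUND(AVG(grade), 2), MIN(credits).
  BI210: ids {3, 13} → ROUND(AVG(grade), 2)=92, MIN(credits)=1
  EC200: ids {2, 5} → ROUND(AVG(grade), 2)=71.5, MIN(credits)=1
  HI100: ids {1, 12} → ROUND(AVG(grade), 2)=97.5, MIN(credits)=3
  PH150: ids {4, 6, 7, 8, 9, 10, 11} → ROUND(AVG(grade), 2)=68.6, MIN(credits)=1

BI210 | 92 | 1 ; EC200 | 71.5 | 1 ; HI100 | 97.5 | 3 ; PH150 | 68.6 | 1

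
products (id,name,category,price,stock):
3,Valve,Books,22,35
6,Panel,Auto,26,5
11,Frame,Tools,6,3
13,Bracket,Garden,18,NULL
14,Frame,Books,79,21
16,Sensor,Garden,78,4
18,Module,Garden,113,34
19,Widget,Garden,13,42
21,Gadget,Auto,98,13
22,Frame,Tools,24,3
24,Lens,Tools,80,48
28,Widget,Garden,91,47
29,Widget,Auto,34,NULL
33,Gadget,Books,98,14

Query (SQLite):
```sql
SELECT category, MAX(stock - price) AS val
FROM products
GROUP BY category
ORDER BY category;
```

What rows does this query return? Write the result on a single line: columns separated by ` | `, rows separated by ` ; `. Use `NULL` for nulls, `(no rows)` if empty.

Auto | -21 ; Books | 13 ; Garden | 29 ; Tools | -3

For each row compute stock - price.
Group by category; take MAX of the expression per group.
  Auto: ids {6, 21, 29} → MAX(stock - price)=-21
  Books: ids {3, 14, 33} → MAX(stock - price)=13
  Garden: ids {13, 16, 18, 19, 28} → MAX(stock - price)=29
  Tools: ids {11, 22, 24} → MAX(stock - price)=-3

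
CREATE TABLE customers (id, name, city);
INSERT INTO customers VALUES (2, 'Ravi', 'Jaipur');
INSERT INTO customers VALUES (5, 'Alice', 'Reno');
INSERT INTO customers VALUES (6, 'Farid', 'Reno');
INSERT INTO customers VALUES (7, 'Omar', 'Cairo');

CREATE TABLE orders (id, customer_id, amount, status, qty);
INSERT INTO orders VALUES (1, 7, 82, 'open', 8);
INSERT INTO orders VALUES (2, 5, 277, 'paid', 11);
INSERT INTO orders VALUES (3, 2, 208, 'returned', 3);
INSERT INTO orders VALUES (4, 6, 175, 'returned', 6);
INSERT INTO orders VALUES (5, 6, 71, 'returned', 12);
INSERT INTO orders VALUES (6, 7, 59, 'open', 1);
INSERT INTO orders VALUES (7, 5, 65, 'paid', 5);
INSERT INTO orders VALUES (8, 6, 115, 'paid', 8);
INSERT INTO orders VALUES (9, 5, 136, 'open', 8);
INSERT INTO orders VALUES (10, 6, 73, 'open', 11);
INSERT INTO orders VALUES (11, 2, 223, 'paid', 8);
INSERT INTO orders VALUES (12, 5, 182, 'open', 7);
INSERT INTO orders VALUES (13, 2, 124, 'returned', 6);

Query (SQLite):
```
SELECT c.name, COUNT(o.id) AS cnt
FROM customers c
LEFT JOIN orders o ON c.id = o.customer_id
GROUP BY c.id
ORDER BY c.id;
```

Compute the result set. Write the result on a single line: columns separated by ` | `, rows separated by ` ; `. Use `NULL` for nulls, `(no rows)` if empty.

LEFT JOIN keeps every customers row; unmatched ones get NULL for orders columns.
Group by customers.id and compute COUNT(o.id). COUNT(col) of an all-NULL group is 0.
  2: ids {3, 11, 13} → COUNT(o.id)=3
  5: ids {2, 7, 9, 12} → COUNT(o.id)=4
  6: ids {4, 5, 8, 10} → COUNT(o.id)=4
  7: ids {1, 6} → COUNT(o.id)=2

Ravi | 3 ; Alice | 4 ; Farid | 4 ; Omar | 2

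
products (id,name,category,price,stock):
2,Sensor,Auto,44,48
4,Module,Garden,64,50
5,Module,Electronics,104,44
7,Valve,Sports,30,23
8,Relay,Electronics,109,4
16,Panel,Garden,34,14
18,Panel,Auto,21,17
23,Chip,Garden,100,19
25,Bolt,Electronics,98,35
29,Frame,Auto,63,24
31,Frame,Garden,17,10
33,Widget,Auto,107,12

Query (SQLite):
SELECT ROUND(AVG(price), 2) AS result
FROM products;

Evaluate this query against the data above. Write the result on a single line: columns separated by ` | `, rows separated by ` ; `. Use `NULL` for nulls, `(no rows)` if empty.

All price values: [44, 64, 104, 30, 109, 34, 21, 100, 98, 63, 17, 107].
AVG = 791 / 12 (rounded to 2 dp).

65.92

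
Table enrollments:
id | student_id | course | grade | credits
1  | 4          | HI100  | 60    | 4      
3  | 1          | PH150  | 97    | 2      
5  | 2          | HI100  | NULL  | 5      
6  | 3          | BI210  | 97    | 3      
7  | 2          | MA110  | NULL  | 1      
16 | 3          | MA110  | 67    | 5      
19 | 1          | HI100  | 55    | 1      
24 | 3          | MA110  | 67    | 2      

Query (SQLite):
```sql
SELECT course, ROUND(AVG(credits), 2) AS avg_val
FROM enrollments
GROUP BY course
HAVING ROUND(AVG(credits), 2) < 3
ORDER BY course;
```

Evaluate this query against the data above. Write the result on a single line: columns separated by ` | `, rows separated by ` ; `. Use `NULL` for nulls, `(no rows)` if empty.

Partition enrollments by course; compute ROUND(AVG(credits), 2) within each group.
HAVING: keep groups where ROUND(AVG(credits), 2) < 3.
  BI210: ids {6} → ROUND(AVG(credits), 2)=3
  HI100: ids {1, 5, 19} → ROUND(AVG(credits), 2)=3.33
  MA110: ids {7, 16, 24} → ROUND(AVG(credits), 2)=2.67
  PH150: ids {3} → ROUND(AVG(credits), 2)=2

MA110 | 2.67 ; PH150 | 2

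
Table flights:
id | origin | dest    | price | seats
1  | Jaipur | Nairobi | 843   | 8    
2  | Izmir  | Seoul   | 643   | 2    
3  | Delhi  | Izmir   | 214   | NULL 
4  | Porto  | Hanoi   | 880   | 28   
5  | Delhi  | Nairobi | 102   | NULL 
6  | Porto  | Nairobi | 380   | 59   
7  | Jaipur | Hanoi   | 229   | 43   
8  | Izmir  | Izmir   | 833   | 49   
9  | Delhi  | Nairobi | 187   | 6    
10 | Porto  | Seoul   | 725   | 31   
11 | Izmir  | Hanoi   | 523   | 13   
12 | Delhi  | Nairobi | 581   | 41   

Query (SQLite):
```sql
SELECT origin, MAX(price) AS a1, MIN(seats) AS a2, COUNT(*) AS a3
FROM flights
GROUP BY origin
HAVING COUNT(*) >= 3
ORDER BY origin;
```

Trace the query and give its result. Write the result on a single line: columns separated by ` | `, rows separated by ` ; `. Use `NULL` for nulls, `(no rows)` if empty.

Group flights by origin.
Per group compute: MAX(price), MIN(seats), COUNT(*).
HAVING: drop groups with fewer than 3 rows.
  Delhi: ids {3, 5, 9, 12} → MAX(price)=581, MIN(seats)=6, COUNT(*)=4
  Izmir: ids {2, 8, 11} → MAX(price)=833, MIN(seats)=2, COUNT(*)=3
  Jaipur: ids {1, 7} → MAX(price)=843, MIN(seats)=8, COUNT(*)=2
  Porto: ids {4, 6, 10} → MAX(price)=880, MIN(seats)=28, COUNT(*)=3

Delhi | 581 | 6 | 4 ; Izmir | 833 | 2 | 3 ; Porto | 880 | 28 | 3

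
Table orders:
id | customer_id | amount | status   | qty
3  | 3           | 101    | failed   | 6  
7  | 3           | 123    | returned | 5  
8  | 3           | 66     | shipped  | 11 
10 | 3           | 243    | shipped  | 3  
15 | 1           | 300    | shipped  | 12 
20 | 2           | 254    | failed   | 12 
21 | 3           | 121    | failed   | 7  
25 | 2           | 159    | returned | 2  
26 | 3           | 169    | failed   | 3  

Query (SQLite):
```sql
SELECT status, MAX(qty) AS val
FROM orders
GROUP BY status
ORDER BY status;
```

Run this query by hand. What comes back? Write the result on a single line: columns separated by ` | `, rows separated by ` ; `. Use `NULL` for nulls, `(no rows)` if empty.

Partition orders by status; compute MAX(qty) within each group.
  failed: ids {3, 20, 21, 26} → MAX(qty)=12
  returned: ids {7, 25} → MAX(qty)=5
  shipped: ids {8, 10, 15} → MAX(qty)=12

failed | 12 ; returned | 5 ; shipped | 12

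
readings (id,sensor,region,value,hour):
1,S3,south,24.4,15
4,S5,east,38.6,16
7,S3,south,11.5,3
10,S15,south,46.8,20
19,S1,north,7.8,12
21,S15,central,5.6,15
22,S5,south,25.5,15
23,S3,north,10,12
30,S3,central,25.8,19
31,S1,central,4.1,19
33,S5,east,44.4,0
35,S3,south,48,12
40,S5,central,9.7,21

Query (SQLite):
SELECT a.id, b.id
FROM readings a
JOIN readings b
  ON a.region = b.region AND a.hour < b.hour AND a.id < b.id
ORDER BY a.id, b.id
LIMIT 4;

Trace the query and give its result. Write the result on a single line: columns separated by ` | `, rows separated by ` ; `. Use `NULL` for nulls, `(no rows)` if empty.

Pairs (a,b) with same region, a.hour < b.hour, a.id < b.id.
region groups: central:{21,30,31,40} east:{4,33} north:{19,23} south:{1,7,10,22,35}
Ordered by (a.id, b.id); first 4.

1 | 10 ; 7 | 10 ; 7 | 22 ; 7 | 35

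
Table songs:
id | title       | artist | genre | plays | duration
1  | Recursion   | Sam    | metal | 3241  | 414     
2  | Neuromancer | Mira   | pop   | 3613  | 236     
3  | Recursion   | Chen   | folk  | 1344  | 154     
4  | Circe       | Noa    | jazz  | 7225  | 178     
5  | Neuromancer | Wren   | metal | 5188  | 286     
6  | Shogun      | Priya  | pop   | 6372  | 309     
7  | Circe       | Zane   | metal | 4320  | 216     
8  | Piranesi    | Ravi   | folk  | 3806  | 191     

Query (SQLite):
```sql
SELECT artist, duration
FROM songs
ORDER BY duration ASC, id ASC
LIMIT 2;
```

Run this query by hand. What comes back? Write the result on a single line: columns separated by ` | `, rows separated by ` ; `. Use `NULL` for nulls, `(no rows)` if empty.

Sort by duration asc, tiebreak id asc: (154, id=3), (178, id=4), (191, id=8), (216, id=7), (236, id=2) …. Take first 2.

Chen | 154 ; Noa | 178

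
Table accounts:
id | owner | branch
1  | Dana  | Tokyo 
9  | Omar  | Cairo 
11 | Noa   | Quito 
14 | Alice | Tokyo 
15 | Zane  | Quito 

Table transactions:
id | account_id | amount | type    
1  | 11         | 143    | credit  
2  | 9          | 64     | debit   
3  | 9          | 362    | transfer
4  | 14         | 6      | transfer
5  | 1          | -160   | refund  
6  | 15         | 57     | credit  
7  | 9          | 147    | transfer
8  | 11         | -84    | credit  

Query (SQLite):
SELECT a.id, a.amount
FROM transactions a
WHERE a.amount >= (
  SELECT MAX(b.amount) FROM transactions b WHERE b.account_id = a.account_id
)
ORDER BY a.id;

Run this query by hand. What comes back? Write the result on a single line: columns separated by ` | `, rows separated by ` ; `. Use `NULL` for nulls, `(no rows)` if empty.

For each transactions row a, compute MAX(amount) over rows sharing a.account_id.
Keep row a if a.amount >= that per-group MAX.
  account_id=1: MAX(amount) = -160
  account_id=9: MAX(amount) = 362
  account_id=11: MAX(amount) = 143
  account_id=14: MAX(amount) = 6
  account_id=15: MAX(amount) = 57

1 | 143 ; 3 | 362 ; 4 | 6 ; 5 | -160 ; 6 | 57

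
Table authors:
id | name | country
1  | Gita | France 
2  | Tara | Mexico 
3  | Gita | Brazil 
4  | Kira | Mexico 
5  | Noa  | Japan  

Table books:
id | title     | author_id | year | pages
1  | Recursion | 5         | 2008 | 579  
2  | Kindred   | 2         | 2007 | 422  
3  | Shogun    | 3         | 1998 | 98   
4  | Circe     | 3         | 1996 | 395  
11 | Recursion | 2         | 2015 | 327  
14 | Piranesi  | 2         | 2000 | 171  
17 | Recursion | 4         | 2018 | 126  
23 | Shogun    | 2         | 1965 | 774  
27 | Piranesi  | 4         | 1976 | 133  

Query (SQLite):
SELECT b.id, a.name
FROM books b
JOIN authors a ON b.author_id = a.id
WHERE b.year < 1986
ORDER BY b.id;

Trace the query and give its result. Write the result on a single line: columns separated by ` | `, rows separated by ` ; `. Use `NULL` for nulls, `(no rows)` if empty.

23 | Tara ; 27 | Kira

Each books row matches the authors row where author_id = authors.id.
Then keep rows with b.year < 1986.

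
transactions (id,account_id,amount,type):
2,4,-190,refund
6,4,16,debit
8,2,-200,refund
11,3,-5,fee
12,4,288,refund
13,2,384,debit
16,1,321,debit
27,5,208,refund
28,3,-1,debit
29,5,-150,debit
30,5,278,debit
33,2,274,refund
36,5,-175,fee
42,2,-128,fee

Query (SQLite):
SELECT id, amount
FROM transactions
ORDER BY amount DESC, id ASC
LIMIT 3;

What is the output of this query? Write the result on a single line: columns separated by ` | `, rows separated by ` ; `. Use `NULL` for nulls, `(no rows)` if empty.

13 | 384 ; 16 | 321 ; 12 | 288

Sort by amount desc, tiebreak id asc: (384, id=13), (321, id=16), (288, id=12), (278, id=30), (274, id=33), (208, id=27) …. Take first 3.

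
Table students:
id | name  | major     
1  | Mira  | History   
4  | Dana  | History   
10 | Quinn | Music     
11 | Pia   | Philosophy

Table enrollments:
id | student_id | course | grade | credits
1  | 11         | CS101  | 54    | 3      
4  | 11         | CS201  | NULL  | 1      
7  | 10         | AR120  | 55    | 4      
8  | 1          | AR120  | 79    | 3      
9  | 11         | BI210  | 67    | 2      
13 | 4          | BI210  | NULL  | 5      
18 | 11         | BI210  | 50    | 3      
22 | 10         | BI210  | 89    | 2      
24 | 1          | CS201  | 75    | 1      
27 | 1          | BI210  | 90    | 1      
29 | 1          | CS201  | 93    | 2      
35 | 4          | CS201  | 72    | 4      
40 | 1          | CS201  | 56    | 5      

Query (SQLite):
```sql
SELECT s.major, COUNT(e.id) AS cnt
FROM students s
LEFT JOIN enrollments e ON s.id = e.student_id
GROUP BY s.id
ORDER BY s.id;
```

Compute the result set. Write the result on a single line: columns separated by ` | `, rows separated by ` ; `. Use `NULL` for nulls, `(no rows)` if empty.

LEFT JOIN keeps every students row; unmatched ones get NULL for enrollments columns.
Group by students.id and compute COUNT(e.id). COUNT(col) of an all-NULL group is 0.
  1: ids {8, 24, 27, 29, 40} → COUNT(e.id)=5
  4: ids {13, 35} → COUNT(e.id)=2
  10: ids {7, 22} → COUNT(e.id)=2
  11: ids {1, 4, 9, 18} → COUNT(e.id)=4

History | 5 ; History | 2 ; Music | 2 ; Philosophy | 4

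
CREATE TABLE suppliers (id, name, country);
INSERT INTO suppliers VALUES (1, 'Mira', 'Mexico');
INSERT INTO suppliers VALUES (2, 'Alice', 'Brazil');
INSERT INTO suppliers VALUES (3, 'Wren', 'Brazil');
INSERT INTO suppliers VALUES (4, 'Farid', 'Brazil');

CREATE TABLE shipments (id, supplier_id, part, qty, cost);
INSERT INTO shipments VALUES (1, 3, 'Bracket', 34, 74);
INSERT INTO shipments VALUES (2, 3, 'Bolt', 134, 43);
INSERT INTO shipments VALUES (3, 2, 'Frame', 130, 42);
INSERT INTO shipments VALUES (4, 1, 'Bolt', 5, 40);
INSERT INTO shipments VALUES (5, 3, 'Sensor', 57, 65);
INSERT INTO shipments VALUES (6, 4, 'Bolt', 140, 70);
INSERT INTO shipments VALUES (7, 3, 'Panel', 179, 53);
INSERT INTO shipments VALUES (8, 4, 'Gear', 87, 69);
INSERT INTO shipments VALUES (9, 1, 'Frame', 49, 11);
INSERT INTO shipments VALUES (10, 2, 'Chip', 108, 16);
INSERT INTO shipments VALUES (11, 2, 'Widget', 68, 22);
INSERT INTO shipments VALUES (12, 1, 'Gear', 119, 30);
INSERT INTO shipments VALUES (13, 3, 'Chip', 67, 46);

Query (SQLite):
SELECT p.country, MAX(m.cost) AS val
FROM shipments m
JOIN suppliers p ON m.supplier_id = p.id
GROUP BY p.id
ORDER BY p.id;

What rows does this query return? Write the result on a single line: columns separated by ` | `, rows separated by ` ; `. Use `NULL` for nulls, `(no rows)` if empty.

Mexico | 40 ; Brazil | 42 ; Brazil | 74 ; Brazil | 70

Join each shipments row to its suppliers via supplier_id.
Group joined rows by suppliers.id; compute MAX(m.cost) per group.
  1: ids {4, 9, 12} → MAX(m.cost)=40
  2: ids {3, 10, 11} → MAX(m.cost)=42
  3: ids {1, 2, 5, 7, 13} → MAX(m.cost)=74
  4: ids {6, 8} → MAX(m.cost)=70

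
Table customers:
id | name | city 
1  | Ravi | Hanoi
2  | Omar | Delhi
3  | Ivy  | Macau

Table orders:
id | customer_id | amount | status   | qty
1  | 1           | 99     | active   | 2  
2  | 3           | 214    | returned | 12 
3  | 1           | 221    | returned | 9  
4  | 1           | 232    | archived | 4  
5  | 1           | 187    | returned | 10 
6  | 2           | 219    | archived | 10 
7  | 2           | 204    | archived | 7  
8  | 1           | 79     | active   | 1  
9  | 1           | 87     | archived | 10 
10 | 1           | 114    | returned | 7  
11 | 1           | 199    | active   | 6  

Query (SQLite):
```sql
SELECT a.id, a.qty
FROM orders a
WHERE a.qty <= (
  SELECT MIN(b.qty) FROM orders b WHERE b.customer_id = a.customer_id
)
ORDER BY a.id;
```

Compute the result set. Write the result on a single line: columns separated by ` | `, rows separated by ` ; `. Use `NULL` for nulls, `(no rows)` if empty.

2 | 12 ; 7 | 7 ; 8 | 1

For each orders row a, compute MIN(qty) over rows sharing a.customer_id.
Keep row a if a.qty <= that per-group MIN.
  customer_id=1: MIN(qty) = 1
  customer_id=2: MIN(qty) = 7
  customer_id=3: MIN(qty) = 12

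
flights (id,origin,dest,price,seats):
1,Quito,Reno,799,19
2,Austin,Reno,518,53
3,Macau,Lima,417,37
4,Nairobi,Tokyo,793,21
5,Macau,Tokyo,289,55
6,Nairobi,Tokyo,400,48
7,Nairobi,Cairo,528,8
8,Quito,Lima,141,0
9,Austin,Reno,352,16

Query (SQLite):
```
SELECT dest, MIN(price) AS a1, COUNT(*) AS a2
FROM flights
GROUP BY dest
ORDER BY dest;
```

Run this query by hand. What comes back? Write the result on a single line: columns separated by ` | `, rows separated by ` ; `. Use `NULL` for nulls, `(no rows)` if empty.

Cairo | 528 | 1 ; Lima | 141 | 2 ; Reno | 352 | 3 ; Tokyo | 289 | 3

Group flights by dest.
Per group compute: MIN(price), COUNT(*).
  Cairo: ids {7} → MIN(price)=528, COUNT(*)=1
  Lima: ids {3, 8} → MIN(price)=141, COUNT(*)=2
  Reno: ids {1, 2, 9} → MIN(price)=352, COUNT(*)=3
  Tokyo: ids {4, 5, 6} → MIN(price)=289, COUNT(*)=3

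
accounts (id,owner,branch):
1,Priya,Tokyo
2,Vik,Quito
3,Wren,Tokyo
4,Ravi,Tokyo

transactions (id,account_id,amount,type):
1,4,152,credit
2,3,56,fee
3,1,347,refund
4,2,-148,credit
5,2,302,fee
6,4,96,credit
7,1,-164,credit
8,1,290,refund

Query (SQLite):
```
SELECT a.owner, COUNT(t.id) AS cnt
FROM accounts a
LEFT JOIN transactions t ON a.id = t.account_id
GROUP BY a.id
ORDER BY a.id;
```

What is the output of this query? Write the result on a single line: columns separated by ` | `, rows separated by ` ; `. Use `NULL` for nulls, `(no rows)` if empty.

LEFT JOIN keeps every accounts row; unmatched ones get NULL for transactions columns.
Group by accounts.id and compute COUNT(t.id). COUNT(col) of an all-NULL group is 0.
  1: ids {3, 7, 8} → COUNT(t.id)=3
  2: ids {4, 5} → COUNT(t.id)=2
  3: ids {2} → COUNT(t.id)=1
  4: ids {1, 6} → COUNT(t.id)=2

Priya | 3 ; Vik | 2 ; Wren | 1 ; Ravi | 2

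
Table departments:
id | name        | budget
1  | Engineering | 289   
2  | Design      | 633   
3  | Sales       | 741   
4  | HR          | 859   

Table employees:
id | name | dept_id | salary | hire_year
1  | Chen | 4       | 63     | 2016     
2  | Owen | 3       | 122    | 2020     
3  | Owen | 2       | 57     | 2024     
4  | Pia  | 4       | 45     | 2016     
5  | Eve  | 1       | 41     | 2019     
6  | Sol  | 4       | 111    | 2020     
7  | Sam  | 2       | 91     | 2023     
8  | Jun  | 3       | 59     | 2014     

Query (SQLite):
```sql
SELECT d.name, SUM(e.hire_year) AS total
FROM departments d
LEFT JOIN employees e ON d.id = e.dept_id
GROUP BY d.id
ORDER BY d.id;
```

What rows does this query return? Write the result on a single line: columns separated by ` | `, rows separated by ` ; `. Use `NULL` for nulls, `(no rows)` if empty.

LEFT JOIN keeps every departments row; unmatched ones get NULL for employees columns.
Group by departments.id and compute SUM(e.hire_year). SUM over an all-NULL group is NULL.
  1: ids {5} → SUM(e.hire_year)=2019
  2: ids {3, 7} → SUM(e.hire_year)=4047
  3: ids {2, 8} → SUM(e.hire_year)=4034
  4: ids {1, 4, 6} → SUM(e.hire_year)=6052

Engineering | 2019 ; Design | 4047 ; Sales | 4034 ; HR | 6052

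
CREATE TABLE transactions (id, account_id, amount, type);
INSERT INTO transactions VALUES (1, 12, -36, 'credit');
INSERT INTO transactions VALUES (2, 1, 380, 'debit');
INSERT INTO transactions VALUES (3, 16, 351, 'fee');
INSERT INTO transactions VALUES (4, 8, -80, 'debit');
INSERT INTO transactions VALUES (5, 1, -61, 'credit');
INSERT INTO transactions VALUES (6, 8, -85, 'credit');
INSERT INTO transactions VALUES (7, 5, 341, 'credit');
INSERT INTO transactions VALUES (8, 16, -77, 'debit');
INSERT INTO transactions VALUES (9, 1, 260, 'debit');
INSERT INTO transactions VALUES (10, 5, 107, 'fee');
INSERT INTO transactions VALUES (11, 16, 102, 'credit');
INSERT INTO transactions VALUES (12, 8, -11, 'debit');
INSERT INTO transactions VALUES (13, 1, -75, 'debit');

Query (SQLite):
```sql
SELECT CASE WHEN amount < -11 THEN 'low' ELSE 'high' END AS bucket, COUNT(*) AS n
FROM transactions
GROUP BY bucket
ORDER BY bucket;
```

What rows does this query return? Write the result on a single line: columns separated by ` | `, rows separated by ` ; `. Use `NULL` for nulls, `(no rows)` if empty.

Bucket rows by amount < -11 → 'low' else 'high'; count each bucket.

high | 7 ; low | 6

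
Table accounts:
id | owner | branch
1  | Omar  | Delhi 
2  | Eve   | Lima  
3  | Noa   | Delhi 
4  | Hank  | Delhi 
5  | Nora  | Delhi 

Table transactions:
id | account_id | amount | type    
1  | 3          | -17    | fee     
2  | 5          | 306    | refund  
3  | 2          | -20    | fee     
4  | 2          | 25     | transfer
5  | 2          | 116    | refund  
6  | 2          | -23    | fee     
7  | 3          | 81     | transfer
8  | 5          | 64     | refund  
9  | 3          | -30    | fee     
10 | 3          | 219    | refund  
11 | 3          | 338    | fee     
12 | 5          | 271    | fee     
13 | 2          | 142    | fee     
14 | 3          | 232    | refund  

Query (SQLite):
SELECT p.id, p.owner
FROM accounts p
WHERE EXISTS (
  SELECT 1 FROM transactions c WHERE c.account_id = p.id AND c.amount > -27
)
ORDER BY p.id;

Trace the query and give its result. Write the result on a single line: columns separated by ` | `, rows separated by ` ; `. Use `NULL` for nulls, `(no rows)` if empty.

For each accounts row, check whether any transactions with matching account_id has amount > -27.
Keep rows where that is true.

2 | Eve ; 3 | Noa ; 5 | Nora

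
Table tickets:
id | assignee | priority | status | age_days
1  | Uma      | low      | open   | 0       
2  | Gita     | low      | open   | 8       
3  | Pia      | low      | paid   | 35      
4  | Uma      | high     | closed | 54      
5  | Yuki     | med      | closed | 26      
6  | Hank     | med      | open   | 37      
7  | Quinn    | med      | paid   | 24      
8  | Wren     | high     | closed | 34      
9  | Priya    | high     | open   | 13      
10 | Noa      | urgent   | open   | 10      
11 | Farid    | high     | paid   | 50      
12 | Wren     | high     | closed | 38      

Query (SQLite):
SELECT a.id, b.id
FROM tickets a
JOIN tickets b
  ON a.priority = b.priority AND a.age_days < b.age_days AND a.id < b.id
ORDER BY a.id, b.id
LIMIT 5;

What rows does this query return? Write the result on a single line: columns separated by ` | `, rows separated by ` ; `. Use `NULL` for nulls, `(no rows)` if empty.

Pairs (a,b) with same priority, a.age_days < b.age_days, a.id < b.id.
priority groups: high:{4,8,9,11,12} low:{1,2,3} med:{5,6,7} urgent:{10}
Ordered by (a.id, b.id); first 5.

1 | 2 ; 1 | 3 ; 2 | 3 ; 5 | 6 ; 8 | 11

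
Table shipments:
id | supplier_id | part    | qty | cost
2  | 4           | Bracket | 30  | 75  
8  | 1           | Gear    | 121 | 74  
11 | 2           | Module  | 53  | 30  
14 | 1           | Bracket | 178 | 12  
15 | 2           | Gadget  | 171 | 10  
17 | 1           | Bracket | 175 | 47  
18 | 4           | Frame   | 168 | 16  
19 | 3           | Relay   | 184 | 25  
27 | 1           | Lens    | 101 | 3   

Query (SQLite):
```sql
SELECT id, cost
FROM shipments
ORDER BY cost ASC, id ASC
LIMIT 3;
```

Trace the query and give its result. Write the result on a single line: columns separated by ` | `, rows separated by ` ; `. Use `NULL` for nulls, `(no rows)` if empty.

Sort by cost asc, tiebreak id asc: (3, id=27), (10, id=15), (12, id=14), (16, id=18), (25, id=19), (30, id=11) …. Take first 3.

27 | 3 ; 15 | 10 ; 14 | 12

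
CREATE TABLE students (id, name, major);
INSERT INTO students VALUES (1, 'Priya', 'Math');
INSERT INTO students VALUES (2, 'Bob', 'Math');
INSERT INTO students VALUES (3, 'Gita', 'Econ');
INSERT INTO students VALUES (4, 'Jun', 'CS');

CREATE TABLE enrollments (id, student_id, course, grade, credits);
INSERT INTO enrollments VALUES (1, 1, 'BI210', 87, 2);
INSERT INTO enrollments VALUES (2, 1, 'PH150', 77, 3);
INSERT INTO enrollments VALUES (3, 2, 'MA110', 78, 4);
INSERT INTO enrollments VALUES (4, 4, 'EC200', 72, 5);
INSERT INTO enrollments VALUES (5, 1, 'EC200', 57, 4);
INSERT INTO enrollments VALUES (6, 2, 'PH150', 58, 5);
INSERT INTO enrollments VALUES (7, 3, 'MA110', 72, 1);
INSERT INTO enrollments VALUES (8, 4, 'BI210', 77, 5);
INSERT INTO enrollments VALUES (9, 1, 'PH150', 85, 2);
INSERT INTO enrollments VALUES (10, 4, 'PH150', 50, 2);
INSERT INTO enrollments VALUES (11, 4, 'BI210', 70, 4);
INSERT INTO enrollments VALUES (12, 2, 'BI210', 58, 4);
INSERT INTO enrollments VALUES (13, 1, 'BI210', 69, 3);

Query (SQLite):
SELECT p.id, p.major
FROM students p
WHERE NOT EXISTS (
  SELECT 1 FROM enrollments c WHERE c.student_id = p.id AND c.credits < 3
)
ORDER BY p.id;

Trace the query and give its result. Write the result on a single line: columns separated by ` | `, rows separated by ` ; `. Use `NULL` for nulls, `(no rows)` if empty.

2 | Math

For each students row, check whether any enrollments with matching student_id has credits < 3.
Keep rows where that is false.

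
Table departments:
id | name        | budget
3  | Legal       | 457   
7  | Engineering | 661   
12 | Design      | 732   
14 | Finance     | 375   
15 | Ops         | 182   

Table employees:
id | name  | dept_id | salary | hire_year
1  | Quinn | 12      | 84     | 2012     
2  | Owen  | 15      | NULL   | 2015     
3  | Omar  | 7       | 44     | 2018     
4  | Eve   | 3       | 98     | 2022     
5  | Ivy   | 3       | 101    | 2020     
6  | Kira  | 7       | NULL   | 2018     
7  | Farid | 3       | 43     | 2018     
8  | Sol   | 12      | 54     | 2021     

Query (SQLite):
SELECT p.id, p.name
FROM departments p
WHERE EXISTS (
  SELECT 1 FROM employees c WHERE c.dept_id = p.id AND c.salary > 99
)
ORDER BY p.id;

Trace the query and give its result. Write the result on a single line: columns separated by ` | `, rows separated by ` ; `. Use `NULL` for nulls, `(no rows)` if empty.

For each departments row, check whether any employees with matching dept_id has salary > 99.
Keep rows where that is true.

3 | Legal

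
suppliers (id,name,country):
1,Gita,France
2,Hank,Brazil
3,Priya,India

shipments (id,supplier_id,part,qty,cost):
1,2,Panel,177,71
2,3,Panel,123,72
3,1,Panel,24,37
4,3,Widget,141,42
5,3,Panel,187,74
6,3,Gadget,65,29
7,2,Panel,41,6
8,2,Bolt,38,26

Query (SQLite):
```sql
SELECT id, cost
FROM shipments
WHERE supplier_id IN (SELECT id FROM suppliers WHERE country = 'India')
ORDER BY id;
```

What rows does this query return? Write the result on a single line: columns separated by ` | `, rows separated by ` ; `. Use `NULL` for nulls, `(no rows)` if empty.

Inner query: suppliers.id where country = 'India'.
Outer: keep shipments rows whose supplier_id is in that set.
Inner query → {3}

2 | 72 ; 4 | 42 ; 5 | 74 ; 6 | 29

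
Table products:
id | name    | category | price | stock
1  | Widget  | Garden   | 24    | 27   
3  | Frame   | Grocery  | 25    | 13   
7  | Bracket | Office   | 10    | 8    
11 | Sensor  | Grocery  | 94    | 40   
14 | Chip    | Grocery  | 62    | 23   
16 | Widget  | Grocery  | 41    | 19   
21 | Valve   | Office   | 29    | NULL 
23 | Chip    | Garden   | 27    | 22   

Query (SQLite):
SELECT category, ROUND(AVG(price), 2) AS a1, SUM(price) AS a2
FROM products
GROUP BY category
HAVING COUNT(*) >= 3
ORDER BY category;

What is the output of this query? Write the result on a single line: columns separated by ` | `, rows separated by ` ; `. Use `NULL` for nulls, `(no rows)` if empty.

Grocery | 55.5 | 222

Group products by category.
Per group compute: ROUND(AVG(price), 2), SUM(price).
HAVING: drop groups with fewer than 3 rows.
  Garden: ids {1, 23} → ROUND(AVG(price), 2)=25.5, SUM(price)=51
  Grocery: ids {3, 11, 14, 16} → ROUND(AVG(price), 2)=55.5, SUM(price)=222
  Office: ids {7, 21} → ROUND(AVG(price), 2)=19.5, SUM(price)=39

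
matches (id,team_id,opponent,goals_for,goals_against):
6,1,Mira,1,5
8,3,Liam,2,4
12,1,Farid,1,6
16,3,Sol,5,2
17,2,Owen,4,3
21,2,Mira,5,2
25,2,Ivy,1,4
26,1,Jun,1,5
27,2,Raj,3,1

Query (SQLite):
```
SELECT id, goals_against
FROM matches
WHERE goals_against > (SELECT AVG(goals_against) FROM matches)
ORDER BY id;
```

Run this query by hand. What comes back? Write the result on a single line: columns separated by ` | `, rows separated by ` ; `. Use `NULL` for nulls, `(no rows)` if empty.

Scalar subquery: AVG(goals_against) over all matches rows = 3.555556 (≈; comparison uses full precision).
Keep rows where goals_against > that value.

6 | 5 ; 8 | 4 ; 12 | 6 ; 25 | 4 ; 26 | 5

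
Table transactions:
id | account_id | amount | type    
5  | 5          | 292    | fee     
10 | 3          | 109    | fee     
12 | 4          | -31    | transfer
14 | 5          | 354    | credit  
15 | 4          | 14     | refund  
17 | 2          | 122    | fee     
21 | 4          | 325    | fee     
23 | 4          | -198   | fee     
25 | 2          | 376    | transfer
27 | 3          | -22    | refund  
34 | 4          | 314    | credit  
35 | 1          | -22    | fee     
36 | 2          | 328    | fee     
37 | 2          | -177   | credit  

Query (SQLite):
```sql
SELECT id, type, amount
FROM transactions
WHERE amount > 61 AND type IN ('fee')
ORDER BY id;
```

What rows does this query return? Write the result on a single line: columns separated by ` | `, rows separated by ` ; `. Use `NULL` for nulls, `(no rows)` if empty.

5 | fee | 292 ; 10 | fee | 109 ; 17 | fee | 122 ; 21 | fee | 325 ; 36 | fee | 328

amount > 61: ids {5, 10, 14, 17, 21, 25, 34, 36}
type IN ('fee'): ids {5, 10, 17, 21, 23, 35, 36}
Combine with AND.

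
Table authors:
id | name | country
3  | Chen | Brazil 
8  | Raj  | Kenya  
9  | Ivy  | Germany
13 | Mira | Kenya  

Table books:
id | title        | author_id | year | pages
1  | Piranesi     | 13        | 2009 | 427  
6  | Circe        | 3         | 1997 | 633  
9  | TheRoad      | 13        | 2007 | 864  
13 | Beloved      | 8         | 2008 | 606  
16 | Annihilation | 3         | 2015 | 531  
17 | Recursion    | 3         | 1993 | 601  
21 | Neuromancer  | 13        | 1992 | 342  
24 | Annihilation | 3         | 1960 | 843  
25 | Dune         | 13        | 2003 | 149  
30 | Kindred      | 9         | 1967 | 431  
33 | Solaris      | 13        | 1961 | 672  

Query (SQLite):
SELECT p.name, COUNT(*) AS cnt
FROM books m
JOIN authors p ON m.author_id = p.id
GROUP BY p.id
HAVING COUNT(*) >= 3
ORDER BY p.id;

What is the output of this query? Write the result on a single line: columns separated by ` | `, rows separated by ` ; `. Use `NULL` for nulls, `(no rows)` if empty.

Chen | 4 ; Mira | 5

Join each books row to its authors via author_id.
Group joined rows by authors.id; compute COUNT(*) per group.
HAVING: keep groups with count ≥ 3.
  3: ids {6, 16, 17, 24} → COUNT(*)=4
  8: ids {13} → COUNT(*)=1
  9: ids {30} → COUNT(*)=1
  13: ids {1, 9, 21, 25, 33} → COUNT(*)=5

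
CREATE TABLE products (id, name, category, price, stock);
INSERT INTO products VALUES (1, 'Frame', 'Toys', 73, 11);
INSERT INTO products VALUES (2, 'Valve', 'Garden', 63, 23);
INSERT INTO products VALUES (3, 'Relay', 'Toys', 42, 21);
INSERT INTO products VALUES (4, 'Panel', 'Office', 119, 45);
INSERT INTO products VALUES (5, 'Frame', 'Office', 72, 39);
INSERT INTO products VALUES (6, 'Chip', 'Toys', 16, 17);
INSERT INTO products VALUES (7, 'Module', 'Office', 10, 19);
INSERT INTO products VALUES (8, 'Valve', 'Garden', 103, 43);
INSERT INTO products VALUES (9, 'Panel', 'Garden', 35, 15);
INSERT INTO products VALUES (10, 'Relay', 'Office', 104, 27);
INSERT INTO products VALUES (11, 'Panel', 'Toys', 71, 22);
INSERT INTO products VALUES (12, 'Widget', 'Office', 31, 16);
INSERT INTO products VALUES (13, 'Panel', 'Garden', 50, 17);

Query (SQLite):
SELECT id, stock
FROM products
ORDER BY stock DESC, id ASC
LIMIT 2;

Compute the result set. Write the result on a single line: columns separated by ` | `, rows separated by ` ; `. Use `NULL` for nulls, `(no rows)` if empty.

4 | 45 ; 8 | 43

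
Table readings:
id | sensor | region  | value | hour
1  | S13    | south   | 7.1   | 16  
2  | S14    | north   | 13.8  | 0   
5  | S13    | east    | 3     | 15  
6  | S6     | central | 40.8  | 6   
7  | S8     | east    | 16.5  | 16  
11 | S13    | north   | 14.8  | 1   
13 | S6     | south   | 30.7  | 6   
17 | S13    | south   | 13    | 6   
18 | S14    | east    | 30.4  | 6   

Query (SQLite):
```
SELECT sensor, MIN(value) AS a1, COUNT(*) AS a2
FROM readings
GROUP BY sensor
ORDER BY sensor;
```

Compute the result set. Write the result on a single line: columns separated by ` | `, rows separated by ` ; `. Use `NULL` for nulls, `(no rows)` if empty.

S13 | 3 | 4 ; S14 | 13.8 | 2 ; S6 | 30.7 | 2 ; S8 | 16.5 | 1

Group readings by sensor.
Per group compute: MIN(value), COUNT(*).
  S13: ids {1, 5, 11, 17} → MIN(value)=3, COUNT(*)=4
  S14: ids {2, 18} → MIN(value)=13.8, COUNT(*)=2
  S6: ids {6, 13} → MIN(value)=30.7, COUNT(*)=2
  S8: ids {7} → MIN(value)=16.5, COUNT(*)=1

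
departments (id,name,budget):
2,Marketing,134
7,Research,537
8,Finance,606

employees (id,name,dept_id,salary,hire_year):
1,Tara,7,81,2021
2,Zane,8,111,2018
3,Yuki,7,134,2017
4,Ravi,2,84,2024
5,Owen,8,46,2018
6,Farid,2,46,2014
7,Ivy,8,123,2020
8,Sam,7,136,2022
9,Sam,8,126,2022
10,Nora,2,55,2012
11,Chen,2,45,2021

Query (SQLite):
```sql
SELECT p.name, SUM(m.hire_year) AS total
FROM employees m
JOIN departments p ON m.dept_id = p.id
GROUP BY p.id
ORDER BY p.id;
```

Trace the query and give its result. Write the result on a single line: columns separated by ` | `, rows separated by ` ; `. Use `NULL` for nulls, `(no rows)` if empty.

Marketing | 8071 ; Research | 6060 ; Finance | 8078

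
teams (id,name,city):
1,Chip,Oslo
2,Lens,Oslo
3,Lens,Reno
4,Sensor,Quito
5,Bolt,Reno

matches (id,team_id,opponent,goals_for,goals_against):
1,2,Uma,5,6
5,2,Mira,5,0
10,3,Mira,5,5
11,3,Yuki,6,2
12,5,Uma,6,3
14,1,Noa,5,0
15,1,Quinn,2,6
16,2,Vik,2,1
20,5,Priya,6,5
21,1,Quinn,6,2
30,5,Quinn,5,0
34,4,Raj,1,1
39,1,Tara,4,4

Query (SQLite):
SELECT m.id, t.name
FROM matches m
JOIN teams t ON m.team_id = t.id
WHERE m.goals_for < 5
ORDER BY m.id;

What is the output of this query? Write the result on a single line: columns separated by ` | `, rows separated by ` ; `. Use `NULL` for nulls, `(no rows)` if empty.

Each matches row matches the teams row where team_id = teams.id.
Then keep rows with m.goals_for < 5.

15 | Chip ; 16 | Lens ; 34 | Sensor ; 39 | Chip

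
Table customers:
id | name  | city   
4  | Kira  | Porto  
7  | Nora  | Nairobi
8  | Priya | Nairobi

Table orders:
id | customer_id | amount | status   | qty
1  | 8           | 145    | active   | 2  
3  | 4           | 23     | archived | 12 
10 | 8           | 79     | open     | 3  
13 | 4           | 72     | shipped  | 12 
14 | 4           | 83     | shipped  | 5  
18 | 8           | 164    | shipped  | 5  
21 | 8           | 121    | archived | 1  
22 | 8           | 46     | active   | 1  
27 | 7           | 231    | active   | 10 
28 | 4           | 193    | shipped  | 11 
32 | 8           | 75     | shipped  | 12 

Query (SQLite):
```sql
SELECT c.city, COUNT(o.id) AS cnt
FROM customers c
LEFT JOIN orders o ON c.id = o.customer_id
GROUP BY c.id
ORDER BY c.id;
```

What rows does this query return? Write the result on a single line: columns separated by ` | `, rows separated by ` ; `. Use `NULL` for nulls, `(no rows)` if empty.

LEFT JOIN keeps every customers row; unmatched ones get NULL for orders columns.
Group by customers.id and compute COUNT(o.id). COUNT(col) of an all-NULL group is 0.
  4: ids {3, 13, 14, 28} → COUNT(o.id)=4
  7: ids {27} → COUNT(o.id)=1
  8: ids {1, 10, 18, 21, 22, 32} → COUNT(o.id)=6

Porto | 4 ; Nairobi | 1 ; Nairobi | 6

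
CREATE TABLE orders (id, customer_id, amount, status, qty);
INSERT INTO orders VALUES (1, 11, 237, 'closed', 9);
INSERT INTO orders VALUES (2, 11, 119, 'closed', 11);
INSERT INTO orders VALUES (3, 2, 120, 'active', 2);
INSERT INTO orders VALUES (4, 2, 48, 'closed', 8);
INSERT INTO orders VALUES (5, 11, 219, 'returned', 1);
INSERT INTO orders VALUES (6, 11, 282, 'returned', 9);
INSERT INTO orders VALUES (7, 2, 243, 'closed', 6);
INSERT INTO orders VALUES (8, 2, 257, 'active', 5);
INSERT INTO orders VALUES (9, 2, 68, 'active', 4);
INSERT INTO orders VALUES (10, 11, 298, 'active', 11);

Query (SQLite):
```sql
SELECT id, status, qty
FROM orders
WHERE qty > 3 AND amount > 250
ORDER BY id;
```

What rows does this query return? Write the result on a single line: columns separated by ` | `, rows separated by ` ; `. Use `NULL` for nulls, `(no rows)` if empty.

qty > 3: ids {1, 2, 4, 6, 7, 8, 9, 10}
amount > 250: ids {6, 8, 10}
Combine with AND.

6 | returned | 9 ; 8 | active | 5 ; 10 | active | 11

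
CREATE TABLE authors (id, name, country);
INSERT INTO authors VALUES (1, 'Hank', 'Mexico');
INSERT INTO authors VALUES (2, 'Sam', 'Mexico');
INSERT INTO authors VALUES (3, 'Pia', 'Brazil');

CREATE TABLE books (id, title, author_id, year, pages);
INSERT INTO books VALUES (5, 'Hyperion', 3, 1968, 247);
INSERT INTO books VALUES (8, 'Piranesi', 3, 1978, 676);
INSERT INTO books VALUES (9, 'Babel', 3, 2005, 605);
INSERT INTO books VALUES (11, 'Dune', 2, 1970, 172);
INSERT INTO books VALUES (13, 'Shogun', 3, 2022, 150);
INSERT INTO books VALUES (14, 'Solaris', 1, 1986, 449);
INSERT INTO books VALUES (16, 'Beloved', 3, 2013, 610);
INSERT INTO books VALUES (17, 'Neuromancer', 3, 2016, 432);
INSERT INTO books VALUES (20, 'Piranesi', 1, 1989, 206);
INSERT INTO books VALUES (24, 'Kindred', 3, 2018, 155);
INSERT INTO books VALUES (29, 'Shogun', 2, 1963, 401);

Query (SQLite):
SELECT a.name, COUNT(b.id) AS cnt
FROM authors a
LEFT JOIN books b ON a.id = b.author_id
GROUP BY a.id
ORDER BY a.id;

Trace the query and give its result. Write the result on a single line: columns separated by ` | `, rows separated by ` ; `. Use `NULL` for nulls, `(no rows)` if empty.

Hank | 2 ; Sam | 2 ; Pia | 7

LEFT JOIN keeps every authors row; unmatched ones get NULL for books columns.
Group by authors.id and compute COUNT(b.id). COUNT(col) of an all-NULL group is 0.
  1: ids {14, 20} → COUNT(b.id)=2
  2: ids {11, 29} → COUNT(b.id)=2
  3: ids {5, 8, 9, 13, 16, 17, 24} → COUNT(b.id)=7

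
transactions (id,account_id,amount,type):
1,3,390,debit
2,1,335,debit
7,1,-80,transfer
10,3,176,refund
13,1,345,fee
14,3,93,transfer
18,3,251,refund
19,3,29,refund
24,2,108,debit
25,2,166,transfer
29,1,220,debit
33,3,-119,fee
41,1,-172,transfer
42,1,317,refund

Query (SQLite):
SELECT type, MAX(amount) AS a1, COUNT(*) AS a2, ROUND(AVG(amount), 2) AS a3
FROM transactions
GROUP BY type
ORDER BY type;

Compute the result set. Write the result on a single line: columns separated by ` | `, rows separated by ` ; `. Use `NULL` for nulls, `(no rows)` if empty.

Group transactions by type.
Per group compute: MAX(amount), COUNT(*), ROUND(AVG(amount), 2).
  debit: ids {1, 2, 24, 29} → MAX(amount)=390, COUNT(*)=4, ROUND(AVG(amount), 2)=263.25
  fee: ids {13, 33} → MAX(amount)=345, COUNT(*)=2, ROUND(AVG(amount), 2)=113
  refund: ids {10, 18, 19, 42} → MAX(amount)=317, COUNT(*)=4, ROUND(AVG(amount), 2)=193.25
  transfer: ids {7, 14, 25, 41} → MAX(amount)=166, COUNT(*)=4, ROUND(AVG(amount), 2)=1.75

debit | 390 | 4 | 263.25 ; fee | 345 | 2 | 113 ; refund | 317 | 4 | 193.25 ; transfer | 166 | 4 | 1.75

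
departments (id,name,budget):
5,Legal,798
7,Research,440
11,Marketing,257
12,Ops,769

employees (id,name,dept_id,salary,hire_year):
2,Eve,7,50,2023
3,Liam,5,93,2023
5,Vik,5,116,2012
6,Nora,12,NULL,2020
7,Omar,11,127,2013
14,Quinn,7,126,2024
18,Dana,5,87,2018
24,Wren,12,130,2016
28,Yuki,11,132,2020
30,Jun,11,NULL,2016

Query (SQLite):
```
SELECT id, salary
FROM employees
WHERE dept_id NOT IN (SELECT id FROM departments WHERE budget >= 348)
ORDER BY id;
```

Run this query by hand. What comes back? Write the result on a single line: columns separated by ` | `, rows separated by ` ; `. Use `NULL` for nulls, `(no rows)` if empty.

Inner query: departments.id where budget >= 348.
Outer: keep employees rows whose dept_id is not in that set.
Inner query → {5, 7, 12}

7 | 127 ; 28 | 132 ; 30 | NULL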